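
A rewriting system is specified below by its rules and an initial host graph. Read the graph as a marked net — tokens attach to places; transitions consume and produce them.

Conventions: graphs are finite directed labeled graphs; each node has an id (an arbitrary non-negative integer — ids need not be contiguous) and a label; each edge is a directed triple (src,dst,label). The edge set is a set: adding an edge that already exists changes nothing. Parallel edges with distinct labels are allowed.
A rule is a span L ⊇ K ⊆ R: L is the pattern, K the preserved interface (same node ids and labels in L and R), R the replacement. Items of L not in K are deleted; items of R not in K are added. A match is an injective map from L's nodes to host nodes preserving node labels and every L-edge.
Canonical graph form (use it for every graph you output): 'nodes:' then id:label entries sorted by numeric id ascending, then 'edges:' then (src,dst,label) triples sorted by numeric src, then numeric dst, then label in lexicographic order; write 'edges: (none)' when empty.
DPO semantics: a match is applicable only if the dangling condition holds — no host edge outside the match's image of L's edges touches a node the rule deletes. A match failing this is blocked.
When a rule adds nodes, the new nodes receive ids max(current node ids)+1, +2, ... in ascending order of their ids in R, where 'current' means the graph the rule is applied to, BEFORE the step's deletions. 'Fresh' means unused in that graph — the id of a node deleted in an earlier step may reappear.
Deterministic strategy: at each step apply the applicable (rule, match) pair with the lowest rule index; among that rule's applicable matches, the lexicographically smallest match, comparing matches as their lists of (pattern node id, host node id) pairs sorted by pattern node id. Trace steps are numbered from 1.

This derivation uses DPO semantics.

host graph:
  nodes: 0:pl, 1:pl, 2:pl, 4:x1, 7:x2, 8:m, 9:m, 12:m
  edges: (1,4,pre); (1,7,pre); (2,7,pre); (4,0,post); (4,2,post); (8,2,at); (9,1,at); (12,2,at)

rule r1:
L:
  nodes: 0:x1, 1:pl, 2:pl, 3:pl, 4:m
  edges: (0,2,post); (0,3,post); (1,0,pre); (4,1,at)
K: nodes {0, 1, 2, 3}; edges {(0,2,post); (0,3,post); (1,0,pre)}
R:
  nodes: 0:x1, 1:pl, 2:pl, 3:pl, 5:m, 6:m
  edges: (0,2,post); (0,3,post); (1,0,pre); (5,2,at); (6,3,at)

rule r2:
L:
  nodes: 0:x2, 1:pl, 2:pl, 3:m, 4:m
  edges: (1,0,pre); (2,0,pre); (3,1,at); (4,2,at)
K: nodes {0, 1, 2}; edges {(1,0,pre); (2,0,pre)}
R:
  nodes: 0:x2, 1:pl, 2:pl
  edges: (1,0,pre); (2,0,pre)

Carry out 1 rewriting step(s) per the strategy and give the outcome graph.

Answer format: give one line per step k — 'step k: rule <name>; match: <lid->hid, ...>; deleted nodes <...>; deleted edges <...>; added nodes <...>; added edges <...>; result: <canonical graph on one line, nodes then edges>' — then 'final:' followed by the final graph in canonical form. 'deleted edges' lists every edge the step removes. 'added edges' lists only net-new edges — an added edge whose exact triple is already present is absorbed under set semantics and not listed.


step 1: rule r1; match: 0->4, 1->1, 2->0, 3->2, 4->9; deleted nodes 9; deleted edges (9,1,at); added nodes 13, 14; added edges (13,0,at); (14,2,at); result: nodes: 0:pl, 1:pl, 2:pl, 4:x1, 7:x2, 8:m, 12:m, 13:m, 14:m edges: (1,4,pre); (1,7,pre); (2,7,pre); (4,0,post); (4,2,post); (8,2,at); (12,2,at); (13,0,at); (14,2,at)
final:
nodes: 0:pl, 1:pl, 2:pl, 4:x1, 7:x2, 8:m, 12:m, 13:m, 14:m
edges: (1,4,pre); (1,7,pre); (2,7,pre); (4,0,post); (4,2,post); (8,2,at); (12,2,at); (13,0,at); (14,2,at)


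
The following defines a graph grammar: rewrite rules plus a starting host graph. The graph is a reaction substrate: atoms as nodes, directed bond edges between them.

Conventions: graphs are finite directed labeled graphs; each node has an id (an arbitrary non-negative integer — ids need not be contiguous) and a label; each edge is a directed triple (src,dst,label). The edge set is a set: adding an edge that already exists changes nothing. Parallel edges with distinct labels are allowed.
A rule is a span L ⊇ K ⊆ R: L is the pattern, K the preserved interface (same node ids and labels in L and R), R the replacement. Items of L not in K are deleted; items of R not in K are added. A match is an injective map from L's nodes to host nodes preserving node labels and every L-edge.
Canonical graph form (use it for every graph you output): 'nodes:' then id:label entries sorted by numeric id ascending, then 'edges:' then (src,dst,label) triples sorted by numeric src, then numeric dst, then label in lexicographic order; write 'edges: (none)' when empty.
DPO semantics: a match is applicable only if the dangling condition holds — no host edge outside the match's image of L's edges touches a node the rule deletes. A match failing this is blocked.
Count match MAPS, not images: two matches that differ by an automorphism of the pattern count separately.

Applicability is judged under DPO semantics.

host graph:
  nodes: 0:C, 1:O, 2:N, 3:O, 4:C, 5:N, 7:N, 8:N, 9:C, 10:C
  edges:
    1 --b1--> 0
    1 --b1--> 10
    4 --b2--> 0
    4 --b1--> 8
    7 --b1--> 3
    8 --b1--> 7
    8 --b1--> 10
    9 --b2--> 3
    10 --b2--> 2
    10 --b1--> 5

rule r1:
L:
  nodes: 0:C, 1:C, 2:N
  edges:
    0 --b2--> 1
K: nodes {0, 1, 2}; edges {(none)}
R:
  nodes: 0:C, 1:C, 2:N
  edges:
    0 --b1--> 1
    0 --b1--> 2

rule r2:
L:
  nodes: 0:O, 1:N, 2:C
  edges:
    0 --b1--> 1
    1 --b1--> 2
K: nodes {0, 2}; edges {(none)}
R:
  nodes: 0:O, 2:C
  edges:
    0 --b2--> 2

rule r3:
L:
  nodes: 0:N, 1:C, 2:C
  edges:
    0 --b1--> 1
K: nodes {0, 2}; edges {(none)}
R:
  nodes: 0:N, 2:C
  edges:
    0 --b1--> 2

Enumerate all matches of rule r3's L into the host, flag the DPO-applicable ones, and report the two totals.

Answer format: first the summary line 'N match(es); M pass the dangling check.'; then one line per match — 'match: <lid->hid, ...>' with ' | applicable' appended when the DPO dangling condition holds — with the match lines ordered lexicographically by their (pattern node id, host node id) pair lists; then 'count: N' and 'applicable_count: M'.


3 match(es); 0 pass the dangling check.
match: 0->8, 1->10, 2->0
match: 0->8, 1->10, 2->4
match: 0->8, 1->10, 2->9
count: 3
applicable_count: 0


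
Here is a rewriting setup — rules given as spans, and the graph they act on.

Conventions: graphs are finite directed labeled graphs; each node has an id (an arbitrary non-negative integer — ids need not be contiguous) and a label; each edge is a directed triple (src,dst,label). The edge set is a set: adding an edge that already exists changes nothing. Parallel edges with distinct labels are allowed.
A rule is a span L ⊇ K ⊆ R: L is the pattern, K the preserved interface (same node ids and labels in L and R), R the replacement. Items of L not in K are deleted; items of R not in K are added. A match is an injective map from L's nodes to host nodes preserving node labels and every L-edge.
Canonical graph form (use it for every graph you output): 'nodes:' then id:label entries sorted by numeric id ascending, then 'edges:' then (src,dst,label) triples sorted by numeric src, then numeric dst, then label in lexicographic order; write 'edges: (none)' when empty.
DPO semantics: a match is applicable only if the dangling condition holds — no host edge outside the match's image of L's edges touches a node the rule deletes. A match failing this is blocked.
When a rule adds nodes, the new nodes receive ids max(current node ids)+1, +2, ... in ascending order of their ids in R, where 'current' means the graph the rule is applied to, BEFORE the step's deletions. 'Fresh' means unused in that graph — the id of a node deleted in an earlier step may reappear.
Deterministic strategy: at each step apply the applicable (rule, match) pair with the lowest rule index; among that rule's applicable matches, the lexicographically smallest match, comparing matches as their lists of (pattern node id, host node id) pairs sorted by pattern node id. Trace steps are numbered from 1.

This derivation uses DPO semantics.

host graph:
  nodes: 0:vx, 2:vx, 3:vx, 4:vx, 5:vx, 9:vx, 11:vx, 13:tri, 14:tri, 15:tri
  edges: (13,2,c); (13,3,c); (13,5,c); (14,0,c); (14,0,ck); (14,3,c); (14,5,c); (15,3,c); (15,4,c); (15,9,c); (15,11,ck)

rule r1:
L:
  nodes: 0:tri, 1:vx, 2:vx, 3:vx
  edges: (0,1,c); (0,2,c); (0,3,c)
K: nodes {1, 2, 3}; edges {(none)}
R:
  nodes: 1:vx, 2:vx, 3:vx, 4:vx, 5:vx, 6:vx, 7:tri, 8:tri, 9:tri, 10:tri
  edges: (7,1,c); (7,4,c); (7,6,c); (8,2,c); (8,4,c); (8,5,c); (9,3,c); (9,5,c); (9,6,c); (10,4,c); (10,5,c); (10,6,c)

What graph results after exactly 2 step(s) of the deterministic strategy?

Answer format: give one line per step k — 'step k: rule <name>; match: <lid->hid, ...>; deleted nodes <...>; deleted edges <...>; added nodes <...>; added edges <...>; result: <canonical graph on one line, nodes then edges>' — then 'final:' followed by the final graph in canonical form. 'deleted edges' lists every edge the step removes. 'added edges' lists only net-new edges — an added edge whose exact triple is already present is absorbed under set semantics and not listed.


step 1: rule r1; match: 0->13, 1->2, 2->3, 3->5; deleted nodes 13; deleted edges (13,2,c); (13,3,c); (13,5,c); added nodes 16, 17, 18, 19, 20, 21, 22; added edges (19,2,c); (19,16,c); (19,18,c); (20,3,c); (20,16,c); (20,17,c); (21,5,c); (21,17,c); (21,18,c); (22,16,c); (22,17,c); (22,18,c); result: nodes: 0:vx, 2:vx, 3:vx, 4:vx, 5:vx, 9:vx, 11:vx, 14:tri, 15:tri, 16:vx, 17:vx, 18:vx, 19:tri, 20:tri, 21:tri, 22:tri edges: (14,0,c); (14,0,ck); (14,3,c); (14,5,c); (15,3,c); (15,4,c); (15,9,c); (15,11,ck); (19,2,c); (19,16,c); (19,18,c); (20,3,c); (20,16,c); (20,17,c); (21,5,c); (21,17,c); (21,18,c); (22,16,c); (22,17,c); (22,18,c)
step 2: rule r1; match: 0->19, 1->2, 2->16, 3->18; deleted nodes 19; deleted edges (19,2,c); (19,16,c); (19,18,c); added nodes 23, 24, 25, 26, 27, 28, 29; added edges (26,2,c); (26,23,c); (26,25,c); (27,16,c); (27,23,c); (27,24,c); (28,18,c); (28,24,c); (28,25,c); (29,23,c); (29,24,c); (29,25,c); result: nodes: 0:vx, 2:vx, 3:vx, 4:vx, 5:vx, 9:vx, 11:vx, 14:tri, 15:tri, 16:vx, 17:vx, 18:vx, 20:tri, 21:tri, 22:tri, 23:vx, 24:vx, 25:vx, 26:tri, 27:tri, 28:tri, 29:tri edges: (14,0,c); (14,0,ck); (14,3,c); (14,5,c); (15,3,c); (15,4,c); (15,9,c); (15,11,ck); (20,3,c); (20,16,c); (20,17,c); (21,5,c); (21,17,c); (21,18,c); (22,16,c); (22,17,c); (22,18,c); (26,2,c); (26,23,c); (26,25,c); (27,16,c); (27,23,c); (27,24,c); (28,18,c); (28,24,c); (28,25,c); (29,23,c); (29,24,c); (29,25,c)
final:
nodes: 0:vx, 2:vx, 3:vx, 4:vx, 5:vx, 9:vx, 11:vx, 14:tri, 15:tri, 16:vx, 17:vx, 18:vx, 20:tri, 21:tri, 22:tri, 23:vx, 24:vx, 25:vx, 26:tri, 27:tri, 28:tri, 29:tri
edges: (14,0,c); (14,0,ck); (14,3,c); (14,5,c); (15,3,c); (15,4,c); (15,9,c); (15,11,ck); (20,3,c); (20,16,c); (20,17,c); (21,5,c); (21,17,c); (21,18,c); (22,16,c); (22,17,c); (22,18,c); (26,2,c); (26,23,c); (26,25,c); (27,16,c); (27,23,c); (27,24,c); (28,18,c); (28,24,c); (28,25,c); (29,23,c); (29,24,c); (29,25,c)


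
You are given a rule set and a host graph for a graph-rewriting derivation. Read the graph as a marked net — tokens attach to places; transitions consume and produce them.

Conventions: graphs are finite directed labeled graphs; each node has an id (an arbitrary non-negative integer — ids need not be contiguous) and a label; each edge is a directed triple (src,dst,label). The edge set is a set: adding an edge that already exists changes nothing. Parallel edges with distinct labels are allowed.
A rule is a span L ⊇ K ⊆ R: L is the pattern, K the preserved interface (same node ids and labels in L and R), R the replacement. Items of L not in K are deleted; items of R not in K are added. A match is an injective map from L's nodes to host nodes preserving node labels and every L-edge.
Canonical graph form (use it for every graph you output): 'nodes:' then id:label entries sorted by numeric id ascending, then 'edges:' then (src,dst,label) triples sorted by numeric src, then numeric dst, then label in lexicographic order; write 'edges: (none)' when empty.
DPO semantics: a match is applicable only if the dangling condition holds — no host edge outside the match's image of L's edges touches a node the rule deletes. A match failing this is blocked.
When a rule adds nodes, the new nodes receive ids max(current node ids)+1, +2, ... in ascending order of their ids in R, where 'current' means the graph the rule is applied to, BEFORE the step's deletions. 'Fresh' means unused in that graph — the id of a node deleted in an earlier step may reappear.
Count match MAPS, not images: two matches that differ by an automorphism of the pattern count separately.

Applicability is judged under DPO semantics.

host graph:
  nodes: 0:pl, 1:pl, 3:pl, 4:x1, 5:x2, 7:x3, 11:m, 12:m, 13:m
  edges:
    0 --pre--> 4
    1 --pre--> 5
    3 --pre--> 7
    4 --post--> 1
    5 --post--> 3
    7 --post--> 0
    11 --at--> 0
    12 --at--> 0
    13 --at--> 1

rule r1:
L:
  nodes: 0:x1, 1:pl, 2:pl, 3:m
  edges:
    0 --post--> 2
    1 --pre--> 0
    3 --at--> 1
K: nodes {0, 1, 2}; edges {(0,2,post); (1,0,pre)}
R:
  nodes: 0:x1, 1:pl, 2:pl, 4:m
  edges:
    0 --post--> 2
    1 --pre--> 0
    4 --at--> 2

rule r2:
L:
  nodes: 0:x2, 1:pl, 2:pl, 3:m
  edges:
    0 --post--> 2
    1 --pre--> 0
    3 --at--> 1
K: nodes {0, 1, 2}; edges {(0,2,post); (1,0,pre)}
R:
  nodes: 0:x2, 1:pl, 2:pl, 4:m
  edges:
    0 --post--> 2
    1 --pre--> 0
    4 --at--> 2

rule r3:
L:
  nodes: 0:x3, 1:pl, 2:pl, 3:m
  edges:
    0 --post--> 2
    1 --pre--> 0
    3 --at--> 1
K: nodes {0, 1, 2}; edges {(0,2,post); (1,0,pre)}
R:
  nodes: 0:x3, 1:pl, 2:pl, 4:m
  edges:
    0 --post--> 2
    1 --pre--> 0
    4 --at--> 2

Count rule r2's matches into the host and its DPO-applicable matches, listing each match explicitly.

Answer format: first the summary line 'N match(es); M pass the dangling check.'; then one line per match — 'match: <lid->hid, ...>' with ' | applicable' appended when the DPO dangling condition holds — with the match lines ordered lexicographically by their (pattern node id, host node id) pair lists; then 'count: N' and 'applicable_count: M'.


1 match(es); 1 pass the dangling check.
match: 0->5, 1->1, 2->3, 3->13 | applicable
count: 1
applicable_count: 1


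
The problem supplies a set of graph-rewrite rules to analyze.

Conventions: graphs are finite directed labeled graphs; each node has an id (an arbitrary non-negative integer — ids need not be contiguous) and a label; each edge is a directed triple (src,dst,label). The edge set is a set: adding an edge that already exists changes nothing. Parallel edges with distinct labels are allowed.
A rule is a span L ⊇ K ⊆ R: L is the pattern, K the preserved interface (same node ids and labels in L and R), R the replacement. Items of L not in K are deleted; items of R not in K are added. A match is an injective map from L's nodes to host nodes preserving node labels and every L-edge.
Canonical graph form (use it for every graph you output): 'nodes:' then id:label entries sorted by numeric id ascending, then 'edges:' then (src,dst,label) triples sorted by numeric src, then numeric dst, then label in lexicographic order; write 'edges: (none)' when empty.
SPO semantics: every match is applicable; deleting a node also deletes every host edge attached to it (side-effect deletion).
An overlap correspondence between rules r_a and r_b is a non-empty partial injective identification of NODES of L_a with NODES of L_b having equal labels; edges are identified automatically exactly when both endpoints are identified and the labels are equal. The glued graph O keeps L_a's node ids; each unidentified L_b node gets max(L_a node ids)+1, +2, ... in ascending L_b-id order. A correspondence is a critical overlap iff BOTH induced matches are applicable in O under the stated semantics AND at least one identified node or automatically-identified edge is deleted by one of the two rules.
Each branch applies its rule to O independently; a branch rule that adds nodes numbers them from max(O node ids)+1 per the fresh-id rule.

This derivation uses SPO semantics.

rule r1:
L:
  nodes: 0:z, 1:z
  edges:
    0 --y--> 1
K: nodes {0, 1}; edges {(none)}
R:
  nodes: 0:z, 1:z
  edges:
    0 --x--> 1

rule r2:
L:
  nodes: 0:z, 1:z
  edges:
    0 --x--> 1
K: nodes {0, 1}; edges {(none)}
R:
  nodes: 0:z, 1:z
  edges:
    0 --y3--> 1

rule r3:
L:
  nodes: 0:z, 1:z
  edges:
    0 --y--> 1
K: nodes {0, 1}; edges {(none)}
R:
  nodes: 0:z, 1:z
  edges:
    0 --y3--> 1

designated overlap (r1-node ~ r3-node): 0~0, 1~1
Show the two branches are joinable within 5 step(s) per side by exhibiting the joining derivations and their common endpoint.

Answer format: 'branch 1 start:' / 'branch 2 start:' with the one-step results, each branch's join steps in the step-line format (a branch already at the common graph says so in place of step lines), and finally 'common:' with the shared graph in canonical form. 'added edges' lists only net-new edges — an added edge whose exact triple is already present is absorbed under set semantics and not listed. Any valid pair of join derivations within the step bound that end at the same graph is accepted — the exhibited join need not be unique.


branch 1 start:
nodes: 0:z, 1:z
edges: (0,1,x)
branch 2 start:
nodes: 0:z, 1:z
edges: (0,1,y3)
branch 1 step 1: rule r2; match: 0->0, 1->1; deleted nodes (none); deleted edges (0,1,x); added nodes (none); added edges (0,1,y3); result: nodes: 0:z, 1:z edges: (0,1,y3)
branch 2: already at the common graph (0 steps)
common:
nodes: 0:z, 1:z
edges: (0,1,y3)


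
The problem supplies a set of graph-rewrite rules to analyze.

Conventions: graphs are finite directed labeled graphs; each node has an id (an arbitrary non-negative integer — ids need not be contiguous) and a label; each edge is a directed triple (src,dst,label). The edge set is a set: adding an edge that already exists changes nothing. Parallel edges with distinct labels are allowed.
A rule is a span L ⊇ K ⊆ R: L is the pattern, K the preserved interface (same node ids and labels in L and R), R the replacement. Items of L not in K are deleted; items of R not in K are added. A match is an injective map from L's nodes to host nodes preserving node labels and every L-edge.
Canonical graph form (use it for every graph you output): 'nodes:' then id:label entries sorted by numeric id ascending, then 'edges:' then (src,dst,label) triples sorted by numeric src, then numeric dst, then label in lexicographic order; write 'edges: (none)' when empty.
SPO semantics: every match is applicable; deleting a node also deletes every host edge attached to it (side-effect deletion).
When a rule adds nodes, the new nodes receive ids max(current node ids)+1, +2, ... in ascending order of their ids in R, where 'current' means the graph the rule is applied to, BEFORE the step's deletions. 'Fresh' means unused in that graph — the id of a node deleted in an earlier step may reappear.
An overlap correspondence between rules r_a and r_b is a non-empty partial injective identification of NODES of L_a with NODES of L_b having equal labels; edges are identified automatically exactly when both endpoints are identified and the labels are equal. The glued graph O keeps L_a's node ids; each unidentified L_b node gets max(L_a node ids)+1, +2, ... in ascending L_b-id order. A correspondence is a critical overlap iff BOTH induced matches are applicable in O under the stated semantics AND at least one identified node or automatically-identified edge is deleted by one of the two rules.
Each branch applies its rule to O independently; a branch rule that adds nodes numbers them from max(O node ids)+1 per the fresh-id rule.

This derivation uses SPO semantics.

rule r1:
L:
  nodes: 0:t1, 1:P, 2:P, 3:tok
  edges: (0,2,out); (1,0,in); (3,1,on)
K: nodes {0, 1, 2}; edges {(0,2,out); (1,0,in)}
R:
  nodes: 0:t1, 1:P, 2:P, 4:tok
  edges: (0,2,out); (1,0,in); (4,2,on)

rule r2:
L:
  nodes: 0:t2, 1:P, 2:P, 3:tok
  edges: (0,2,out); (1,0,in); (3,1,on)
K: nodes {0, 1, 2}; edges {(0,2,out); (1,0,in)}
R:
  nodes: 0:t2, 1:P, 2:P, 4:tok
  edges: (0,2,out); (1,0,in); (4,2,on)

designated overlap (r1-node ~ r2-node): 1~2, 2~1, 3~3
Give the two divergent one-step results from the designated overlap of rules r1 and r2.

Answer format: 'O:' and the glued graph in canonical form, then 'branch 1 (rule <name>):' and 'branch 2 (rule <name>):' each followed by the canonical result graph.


O:
nodes: 0:t1, 1:P, 2:P, 3:tok, 4:t2
edges: (0,2,out); (1,0,in); (2,4,in); (3,1,on); (3,2,on); (4,1,out)
branch 1 (rule r1):
nodes: 0:t1, 1:P, 2:P, 4:t2, 5:tok
edges: (0,2,out); (1,0,in); (2,4,in); (4,1,out); (5,2,on)
branch 2 (rule r2):
nodes: 0:t1, 1:P, 2:P, 4:t2, 5:tok
edges: (0,2,out); (1,0,in); (2,4,in); (4,1,out); (5,1,on)


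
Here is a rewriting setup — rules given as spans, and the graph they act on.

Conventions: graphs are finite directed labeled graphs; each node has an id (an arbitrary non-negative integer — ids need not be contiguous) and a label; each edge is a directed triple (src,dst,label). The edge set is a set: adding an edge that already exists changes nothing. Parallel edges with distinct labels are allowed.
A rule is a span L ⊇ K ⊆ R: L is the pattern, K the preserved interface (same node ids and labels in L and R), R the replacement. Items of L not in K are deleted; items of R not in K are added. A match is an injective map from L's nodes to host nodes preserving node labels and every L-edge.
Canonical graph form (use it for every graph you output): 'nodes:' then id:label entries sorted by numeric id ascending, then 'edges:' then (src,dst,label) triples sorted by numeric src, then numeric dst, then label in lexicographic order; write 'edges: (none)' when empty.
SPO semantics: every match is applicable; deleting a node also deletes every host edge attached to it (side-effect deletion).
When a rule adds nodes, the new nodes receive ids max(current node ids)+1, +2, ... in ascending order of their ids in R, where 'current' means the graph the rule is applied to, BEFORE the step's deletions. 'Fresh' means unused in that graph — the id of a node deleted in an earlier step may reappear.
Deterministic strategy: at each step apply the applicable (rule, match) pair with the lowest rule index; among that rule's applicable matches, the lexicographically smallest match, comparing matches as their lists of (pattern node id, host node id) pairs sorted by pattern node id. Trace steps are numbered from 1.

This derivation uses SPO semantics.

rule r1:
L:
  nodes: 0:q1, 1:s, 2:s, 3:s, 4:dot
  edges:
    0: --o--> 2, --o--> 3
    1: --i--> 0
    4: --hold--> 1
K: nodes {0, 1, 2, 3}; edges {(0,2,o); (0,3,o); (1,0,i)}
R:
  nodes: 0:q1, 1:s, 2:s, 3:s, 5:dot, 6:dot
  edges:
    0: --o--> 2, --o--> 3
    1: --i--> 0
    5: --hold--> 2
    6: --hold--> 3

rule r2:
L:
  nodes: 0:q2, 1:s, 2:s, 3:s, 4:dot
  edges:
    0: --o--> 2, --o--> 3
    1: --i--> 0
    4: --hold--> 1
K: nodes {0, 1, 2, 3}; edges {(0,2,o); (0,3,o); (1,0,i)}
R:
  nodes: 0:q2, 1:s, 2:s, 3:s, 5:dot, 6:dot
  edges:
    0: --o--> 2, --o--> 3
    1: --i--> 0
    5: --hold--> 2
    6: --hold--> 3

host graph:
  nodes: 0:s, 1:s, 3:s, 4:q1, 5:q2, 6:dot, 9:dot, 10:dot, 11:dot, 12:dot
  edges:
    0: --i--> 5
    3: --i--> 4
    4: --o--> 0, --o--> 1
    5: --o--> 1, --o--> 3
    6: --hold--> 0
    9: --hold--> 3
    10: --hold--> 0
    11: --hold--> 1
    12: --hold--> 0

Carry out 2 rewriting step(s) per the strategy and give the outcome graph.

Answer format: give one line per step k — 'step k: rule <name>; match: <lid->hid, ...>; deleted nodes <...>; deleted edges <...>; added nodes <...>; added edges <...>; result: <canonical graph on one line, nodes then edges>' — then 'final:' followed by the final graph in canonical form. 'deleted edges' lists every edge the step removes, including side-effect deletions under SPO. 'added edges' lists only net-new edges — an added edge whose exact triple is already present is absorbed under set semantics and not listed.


step 1: rule r1; match: 0->4, 1->3, 2->0, 3->1, 4->9; deleted nodes 9; deleted edges (9,3,hold); added nodes 13, 14; added edges (13,0,hold); (14,1,hold); result: nodes: 0:s, 1:s, 3:s, 4:q1, 5:q2, 6:dot, 10:dot, 11:dot, 12:dot, 13:dot, 14:dot edges: (0,5,i); (3,4,i); (4,0,o); (4,1,o); (5,1,o); (5,3,o); (6,0,hold); (10,0,hold); (11,1,hold); (12,0,hold); (13,0,hold); (14,1,hold)
step 2: rule r2; match: 0->5, 1->0, 2->1, 3->3, 4->6; deleted nodes 6; deleted edges (6,0,hold); added nodes 15, 16; added edges (15,1,hold); (16,3,hold); result: nodes: 0:s, 1:s, 3:s, 4:q1, 5:q2, 10:dot, 11:dot, 12:dot, 13:dot, 14:dot, 15:dot, 16:dot edges: (0,5,i); (3,4,i); (4,0,o); (4,1,o); (5,1,o); (5,3,o); (10,0,hold); (11,1,hold); (12,0,hold); (13,0,hold); (14,1,hold); (15,1,hold); (16,3,hold)
final:
nodes: 0:s, 1:s, 3:s, 4:q1, 5:q2, 10:dot, 11:dot, 12:dot, 13:dot, 14:dot, 15:dot, 16:dot
edges: (0,5,i); (3,4,i); (4,0,o); (4,1,o); (5,1,o); (5,3,o); (10,0,hold); (11,1,hold); (12,0,hold); (13,0,hold); (14,1,hold); (15,1,hold); (16,3,hold)


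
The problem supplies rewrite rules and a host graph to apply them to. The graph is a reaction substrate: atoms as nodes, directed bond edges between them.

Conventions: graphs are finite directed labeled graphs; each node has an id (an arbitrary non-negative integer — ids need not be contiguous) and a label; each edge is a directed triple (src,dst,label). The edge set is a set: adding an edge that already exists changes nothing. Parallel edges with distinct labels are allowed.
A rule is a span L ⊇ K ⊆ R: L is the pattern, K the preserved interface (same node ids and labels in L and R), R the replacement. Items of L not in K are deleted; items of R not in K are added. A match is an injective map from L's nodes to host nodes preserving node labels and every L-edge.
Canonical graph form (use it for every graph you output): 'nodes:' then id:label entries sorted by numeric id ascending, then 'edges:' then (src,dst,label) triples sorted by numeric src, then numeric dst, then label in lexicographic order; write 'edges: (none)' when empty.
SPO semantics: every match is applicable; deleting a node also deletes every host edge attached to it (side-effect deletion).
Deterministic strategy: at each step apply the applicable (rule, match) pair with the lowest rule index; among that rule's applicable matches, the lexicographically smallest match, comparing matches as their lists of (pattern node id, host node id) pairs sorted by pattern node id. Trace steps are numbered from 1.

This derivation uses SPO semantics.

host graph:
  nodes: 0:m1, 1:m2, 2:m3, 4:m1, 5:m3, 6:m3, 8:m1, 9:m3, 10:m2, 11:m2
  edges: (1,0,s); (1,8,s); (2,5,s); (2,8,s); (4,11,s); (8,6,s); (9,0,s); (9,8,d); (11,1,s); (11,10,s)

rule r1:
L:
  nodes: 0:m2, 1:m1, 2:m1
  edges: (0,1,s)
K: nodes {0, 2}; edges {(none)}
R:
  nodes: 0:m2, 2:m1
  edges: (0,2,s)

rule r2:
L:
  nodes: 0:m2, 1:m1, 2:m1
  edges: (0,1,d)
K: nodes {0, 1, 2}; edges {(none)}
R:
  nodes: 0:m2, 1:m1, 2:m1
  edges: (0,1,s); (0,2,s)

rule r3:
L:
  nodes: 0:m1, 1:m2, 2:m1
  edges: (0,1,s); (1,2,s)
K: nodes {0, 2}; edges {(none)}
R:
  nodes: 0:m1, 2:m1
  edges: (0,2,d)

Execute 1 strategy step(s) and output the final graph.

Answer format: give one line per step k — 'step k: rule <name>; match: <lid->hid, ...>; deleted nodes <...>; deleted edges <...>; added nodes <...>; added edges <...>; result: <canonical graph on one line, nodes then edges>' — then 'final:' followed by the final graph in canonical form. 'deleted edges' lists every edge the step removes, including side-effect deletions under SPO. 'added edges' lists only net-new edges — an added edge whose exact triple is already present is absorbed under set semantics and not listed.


step 1: rule r1; match: 0->1, 1->0, 2->4; deleted nodes 0; deleted edges (1,0,s); (9,0,s); added nodes (none); added edges (1,4,s); result: nodes: 1:m2, 2:m3, 4:m1, 5:m3, 6:m3, 8:m1, 9:m3, 10:m2, 11:m2 edges: (1,4,s); (1,8,s); (2,5,s); (2,8,s); (4,11,s); (8,6,s); (9,8,d); (11,1,s); (11,10,s)
final:
nodes: 1:m2, 2:m3, 4:m1, 5:m3, 6:m3, 8:m1, 9:m3, 10:m2, 11:m2
edges: (1,4,s); (1,8,s); (2,5,s); (2,8,s); (4,11,s); (8,6,s); (9,8,d); (11,1,s); (11,10,s)


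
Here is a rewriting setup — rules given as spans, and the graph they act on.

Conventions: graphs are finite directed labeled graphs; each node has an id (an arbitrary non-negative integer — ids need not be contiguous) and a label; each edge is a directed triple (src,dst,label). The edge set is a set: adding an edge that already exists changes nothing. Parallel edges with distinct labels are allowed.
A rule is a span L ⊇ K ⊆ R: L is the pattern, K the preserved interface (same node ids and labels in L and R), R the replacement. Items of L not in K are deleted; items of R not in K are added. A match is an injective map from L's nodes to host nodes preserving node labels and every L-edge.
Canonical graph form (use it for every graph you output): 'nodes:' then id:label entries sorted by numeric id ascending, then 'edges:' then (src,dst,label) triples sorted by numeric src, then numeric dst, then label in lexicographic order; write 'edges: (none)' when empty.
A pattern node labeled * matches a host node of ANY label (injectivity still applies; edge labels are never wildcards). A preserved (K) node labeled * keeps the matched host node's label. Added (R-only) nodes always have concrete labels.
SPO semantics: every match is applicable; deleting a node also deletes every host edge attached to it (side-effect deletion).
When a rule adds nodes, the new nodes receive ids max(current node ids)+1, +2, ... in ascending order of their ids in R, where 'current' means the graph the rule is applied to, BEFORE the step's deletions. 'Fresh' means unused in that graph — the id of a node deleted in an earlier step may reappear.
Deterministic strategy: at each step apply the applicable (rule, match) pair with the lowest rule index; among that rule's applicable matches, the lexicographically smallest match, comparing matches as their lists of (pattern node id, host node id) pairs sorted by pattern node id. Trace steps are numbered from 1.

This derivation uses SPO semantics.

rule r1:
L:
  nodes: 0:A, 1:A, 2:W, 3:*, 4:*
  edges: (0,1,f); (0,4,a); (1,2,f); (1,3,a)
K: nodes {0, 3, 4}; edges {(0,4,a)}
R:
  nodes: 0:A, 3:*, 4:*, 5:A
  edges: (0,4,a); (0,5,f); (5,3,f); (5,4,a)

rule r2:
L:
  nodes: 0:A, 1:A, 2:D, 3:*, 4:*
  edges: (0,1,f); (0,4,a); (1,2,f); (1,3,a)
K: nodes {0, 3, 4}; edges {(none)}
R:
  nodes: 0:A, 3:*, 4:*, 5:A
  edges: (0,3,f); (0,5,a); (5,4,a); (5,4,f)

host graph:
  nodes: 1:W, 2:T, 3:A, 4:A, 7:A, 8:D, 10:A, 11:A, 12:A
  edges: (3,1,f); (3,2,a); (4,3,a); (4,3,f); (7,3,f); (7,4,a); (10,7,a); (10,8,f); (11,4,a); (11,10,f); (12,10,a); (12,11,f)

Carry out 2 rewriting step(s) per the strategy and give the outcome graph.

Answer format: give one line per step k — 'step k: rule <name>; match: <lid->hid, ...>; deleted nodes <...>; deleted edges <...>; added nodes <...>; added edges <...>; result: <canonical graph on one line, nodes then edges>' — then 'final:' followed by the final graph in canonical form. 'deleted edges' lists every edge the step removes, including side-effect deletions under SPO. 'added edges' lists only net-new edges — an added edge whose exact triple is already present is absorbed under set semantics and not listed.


step 1: rule r1; match: 0->7, 1->3, 2->1, 3->2, 4->4; deleted nodes 1, 3; deleted edges (3,1,f); (3,2,a); (4,3,a); (4,3,f); (7,3,f); added nodes 13; added edges (7,13,f); (13,2,f); (13,4,a); result: nodes: 2:T, 4:A, 7:A, 8:D, 10:A, 11:A, 12:A, 13:A edges: (7,4,a); (7,13,f); (10,7,a); (10,8,f); (11,4,a); (11,10,f); (12,10,a); (12,11,f); (13,2,f); (13,4,a)
step 2: rule r2; match: 0->11, 1->10, 2->8, 3->7, 4->4; deleted nodes 8, 10; deleted edges (10,7,a); (10,8,f); (11,4,a); (11,10,f); (12,10,a); added nodes 14; added edges (11,7,f); (11,14,a); (14,4,a); (14,4,f); result: nodes: 2:T, 4:A, 7:A, 11:A, 12:A, 13:A, 14:A edges: (7,4,a); (7,13,f); (11,7,f); (11,14,a); (12,11,f); (13,2,f); (13,4,a); (14,4,a); (14,4,f)
final:
nodes: 2:T, 4:A, 7:A, 11:A, 12:A, 13:A, 14:A
edges: (7,4,a); (7,13,f); (11,7,f); (11,14,a); (12,11,f); (13,2,f); (13,4,a); (14,4,a); (14,4,f)


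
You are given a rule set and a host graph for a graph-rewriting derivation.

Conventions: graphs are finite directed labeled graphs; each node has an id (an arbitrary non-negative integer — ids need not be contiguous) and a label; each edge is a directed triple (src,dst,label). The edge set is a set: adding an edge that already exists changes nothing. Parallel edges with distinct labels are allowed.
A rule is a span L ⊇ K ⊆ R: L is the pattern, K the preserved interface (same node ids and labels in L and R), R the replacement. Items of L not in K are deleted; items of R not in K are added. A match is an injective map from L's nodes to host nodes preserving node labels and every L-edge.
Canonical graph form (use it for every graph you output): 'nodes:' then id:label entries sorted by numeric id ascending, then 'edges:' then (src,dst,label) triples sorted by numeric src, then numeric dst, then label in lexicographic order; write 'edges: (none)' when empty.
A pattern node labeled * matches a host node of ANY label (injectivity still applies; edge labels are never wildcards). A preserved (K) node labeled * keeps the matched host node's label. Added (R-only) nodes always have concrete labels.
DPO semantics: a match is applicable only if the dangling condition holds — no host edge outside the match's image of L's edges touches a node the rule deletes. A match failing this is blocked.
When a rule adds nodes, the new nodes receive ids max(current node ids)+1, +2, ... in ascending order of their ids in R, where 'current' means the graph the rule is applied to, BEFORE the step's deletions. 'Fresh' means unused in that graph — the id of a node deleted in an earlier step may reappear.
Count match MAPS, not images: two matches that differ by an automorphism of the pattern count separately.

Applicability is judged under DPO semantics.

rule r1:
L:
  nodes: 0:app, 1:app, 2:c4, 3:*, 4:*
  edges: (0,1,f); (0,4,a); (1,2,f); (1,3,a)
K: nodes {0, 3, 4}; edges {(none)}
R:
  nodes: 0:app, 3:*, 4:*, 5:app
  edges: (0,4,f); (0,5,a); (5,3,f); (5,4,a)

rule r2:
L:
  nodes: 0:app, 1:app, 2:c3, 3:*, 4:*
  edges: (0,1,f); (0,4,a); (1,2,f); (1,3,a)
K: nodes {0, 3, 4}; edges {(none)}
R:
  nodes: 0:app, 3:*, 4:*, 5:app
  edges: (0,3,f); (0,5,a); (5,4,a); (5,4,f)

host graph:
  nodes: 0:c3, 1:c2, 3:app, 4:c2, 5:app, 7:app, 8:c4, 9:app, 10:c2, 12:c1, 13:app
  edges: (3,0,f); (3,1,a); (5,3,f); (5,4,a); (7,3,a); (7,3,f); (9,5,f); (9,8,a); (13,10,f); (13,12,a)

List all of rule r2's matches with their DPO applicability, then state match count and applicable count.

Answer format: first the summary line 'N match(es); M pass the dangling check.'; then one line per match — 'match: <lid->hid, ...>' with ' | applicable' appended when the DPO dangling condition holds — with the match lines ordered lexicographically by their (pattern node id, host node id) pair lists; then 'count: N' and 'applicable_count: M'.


1 match(es); 0 pass the dangling check.
match: 0->5, 1->3, 2->0, 3->1, 4->4
count: 1
applicable_count: 0


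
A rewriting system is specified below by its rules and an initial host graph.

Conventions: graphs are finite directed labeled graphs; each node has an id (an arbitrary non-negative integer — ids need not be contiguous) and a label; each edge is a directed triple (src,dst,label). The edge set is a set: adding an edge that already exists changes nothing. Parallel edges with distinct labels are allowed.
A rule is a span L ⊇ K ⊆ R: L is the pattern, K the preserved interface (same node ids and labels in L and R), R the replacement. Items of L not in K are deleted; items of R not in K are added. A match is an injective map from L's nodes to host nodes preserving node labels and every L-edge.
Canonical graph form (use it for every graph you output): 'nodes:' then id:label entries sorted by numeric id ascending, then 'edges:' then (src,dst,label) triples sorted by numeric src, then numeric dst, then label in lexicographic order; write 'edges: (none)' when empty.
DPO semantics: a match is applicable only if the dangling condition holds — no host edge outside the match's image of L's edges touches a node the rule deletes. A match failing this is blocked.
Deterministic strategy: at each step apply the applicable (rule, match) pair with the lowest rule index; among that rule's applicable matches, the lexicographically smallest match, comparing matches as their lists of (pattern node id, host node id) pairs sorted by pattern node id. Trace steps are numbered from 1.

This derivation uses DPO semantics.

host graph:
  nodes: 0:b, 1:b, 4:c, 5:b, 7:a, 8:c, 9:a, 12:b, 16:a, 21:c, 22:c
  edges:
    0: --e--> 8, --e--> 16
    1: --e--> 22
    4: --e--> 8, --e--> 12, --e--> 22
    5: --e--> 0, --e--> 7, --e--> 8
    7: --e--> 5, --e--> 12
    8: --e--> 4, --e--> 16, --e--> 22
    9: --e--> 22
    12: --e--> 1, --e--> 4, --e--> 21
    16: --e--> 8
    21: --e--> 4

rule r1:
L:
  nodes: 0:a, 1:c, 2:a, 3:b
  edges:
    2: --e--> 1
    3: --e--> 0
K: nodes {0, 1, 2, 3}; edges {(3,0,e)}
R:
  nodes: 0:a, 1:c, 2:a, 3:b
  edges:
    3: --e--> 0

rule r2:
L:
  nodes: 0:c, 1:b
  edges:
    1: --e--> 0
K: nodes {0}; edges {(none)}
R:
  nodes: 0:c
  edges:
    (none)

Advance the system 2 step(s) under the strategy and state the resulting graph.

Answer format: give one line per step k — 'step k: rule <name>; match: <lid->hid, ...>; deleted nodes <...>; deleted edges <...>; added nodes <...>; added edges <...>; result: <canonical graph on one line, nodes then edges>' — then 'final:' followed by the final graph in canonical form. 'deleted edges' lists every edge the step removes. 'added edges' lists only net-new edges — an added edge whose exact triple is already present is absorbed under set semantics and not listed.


step 1: rule r1; match: 0->7, 1->8, 2->16, 3->5; deleted nodes (none); deleted edges (16,8,e); added nodes (none); added edges (none); result: nodes: 0:b, 1:b, 4:c, 5:b, 7:a, 8:c, 9:a, 12:b, 16:a, 21:c, 22:c edges: (0,8,e); (0,16,e); (1,22,e); (4,8,e); (4,12,e); (4,22,e); (5,0,e); (5,7,e); (5,8,e); (7,5,e); (7,12,e); (8,4,e); (8,16,e); (8,22,e); (9,22,e); (12,1,e); (12,4,e); (12,21,e); (21,4,e)
step 2: rule r1; match: 0->7, 1->22, 2->9, 3->5; deleted nodes (none); deleted edges (9,22,e); added nodes (none); added edges (none); result: nodes: 0:b, 1:b, 4:c, 5:b, 7:a, 8:c, 9:a, 12:b, 16:a, 21:c, 22:c edges: (0,8,e); (0,16,e); (1,22,e); (4,8,e); (4,12,e); (4,22,e); (5,0,e); (5,7,e); (5,8,e); (7,5,e); (7,12,e); (8,4,e); (8,16,e); (8,22,e); (12,1,e); (12,4,e); (12,21,e); (21,4,e)
final:
nodes: 0:b, 1:b, 4:c, 5:b, 7:a, 8:c, 9:a, 12:b, 16:a, 21:c, 22:c
edges: (0,8,e); (0,16,e); (1,22,e); (4,8,e); (4,12,e); (4,22,e); (5,0,e); (5,7,e); (5,8,e); (7,5,e); (7,12,e); (8,4,e); (8,16,e); (8,22,e); (12,1,e); (12,4,e); (12,21,e); (21,4,e)


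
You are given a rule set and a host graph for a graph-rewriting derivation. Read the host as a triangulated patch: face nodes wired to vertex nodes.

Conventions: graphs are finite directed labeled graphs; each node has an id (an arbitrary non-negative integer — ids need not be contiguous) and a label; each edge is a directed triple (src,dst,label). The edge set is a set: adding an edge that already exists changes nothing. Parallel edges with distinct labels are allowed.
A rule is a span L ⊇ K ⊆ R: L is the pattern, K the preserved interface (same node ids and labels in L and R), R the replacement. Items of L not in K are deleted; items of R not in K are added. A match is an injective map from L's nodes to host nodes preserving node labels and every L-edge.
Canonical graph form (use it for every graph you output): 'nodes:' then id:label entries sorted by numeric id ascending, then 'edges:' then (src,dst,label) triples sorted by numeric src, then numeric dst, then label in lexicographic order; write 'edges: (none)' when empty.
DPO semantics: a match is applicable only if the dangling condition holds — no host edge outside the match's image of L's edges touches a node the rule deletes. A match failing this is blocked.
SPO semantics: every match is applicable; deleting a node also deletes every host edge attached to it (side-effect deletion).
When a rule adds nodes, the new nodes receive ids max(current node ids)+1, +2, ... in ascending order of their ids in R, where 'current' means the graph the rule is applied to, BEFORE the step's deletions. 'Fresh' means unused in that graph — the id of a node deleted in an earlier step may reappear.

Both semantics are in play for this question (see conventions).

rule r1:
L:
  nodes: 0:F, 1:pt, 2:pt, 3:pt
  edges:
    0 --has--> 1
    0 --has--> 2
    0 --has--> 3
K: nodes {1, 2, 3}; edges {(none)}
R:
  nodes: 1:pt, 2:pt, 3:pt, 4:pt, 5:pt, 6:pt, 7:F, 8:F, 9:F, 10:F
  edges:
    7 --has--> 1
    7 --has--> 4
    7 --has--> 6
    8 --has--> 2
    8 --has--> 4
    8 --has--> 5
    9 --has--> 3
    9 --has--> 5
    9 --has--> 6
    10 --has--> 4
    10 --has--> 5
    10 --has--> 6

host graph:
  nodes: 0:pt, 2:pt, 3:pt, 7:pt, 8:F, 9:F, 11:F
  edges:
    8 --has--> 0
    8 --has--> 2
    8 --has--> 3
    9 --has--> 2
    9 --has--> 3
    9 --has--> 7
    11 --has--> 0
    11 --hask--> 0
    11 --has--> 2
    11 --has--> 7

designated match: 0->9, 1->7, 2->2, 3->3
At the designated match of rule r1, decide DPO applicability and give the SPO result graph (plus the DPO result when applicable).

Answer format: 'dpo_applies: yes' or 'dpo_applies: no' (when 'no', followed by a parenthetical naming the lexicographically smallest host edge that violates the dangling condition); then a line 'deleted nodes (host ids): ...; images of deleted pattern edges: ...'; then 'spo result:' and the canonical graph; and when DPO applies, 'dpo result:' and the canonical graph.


dpo_applies: yes
deleted nodes (host ids): 9; images of deleted pattern edges: (9,2,has); (9,3,has); (9,7,has)
spo result:
nodes: 0:pt, 2:pt, 3:pt, 7:pt, 8:F, 11:F, 12:pt, 13:pt, 14:pt, 15:F, 16:F, 17:F, 18:F
edges: (8,0,has); (8,2,has); (8,3,has); (11,0,has); (11,0,hask); (11,2,has); (11,7,has); (15,7,has); (15,12,has); (15,14,has); (16,2,has); (16,12,has); (16,13,has); (17,3,has); (17,13,has); (17,14,has); (18,12,has); (18,13,has); (18,14,has)
dpo result:
nodes: 0:pt, 2:pt, 3:pt, 7:pt, 8:F, 11:F, 12:pt, 13:pt, 14:pt, 15:F, 16:F, 17:F, 18:F
edges: (8,0,has); (8,2,has); (8,3,has); (11,0,has); (11,0,hask); (11,2,has); (11,7,has); (15,7,has); (15,12,has); (15,14,has); (16,2,has); (16,12,has); (16,13,has); (17,3,has); (17,13,has); (17,14,has); (18,12,has); (18,13,has); (18,14,has)
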